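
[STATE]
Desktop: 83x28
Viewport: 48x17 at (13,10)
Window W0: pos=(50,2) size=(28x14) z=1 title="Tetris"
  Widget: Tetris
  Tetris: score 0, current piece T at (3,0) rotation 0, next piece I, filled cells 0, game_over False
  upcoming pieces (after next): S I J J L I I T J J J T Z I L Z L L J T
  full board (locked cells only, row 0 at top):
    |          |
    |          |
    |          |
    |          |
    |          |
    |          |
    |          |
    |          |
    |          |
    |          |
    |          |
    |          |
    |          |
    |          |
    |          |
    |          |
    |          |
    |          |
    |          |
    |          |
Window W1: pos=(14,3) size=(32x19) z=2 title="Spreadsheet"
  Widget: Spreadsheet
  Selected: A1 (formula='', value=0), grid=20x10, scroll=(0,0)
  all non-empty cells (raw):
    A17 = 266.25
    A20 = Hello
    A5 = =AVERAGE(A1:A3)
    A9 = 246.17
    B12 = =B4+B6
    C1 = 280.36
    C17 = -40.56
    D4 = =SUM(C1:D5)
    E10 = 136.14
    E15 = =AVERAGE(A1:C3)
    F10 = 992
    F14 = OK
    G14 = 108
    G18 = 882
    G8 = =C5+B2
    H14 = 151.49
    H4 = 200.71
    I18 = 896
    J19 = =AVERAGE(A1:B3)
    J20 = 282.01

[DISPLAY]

 ┃  2        0       0       0  ┃    ┃          
 ┃  3        0       0       0  ┃    ┃          
 ┃  4        0       0       0#C┃    ┃          
 ┃  5        0       0       0  ┃    ┃          
 ┃  6        0       0       0  ┃    ┃          
 ┃  7        0       0       0  ┃    ┗━━━━━━━━━━
 ┃  8        0       0       0  ┃               
 ┃  9   246.17       0       0  ┃               
 ┃ 10        0       0       0  ┃               
 ┃ 11        0       0       0  ┃               
 ┃ 12        0       0       0  ┃               
 ┗━━━━━━━━━━━━━━━━━━━━━━━━━━━━━━┛               
                                                
                                                
                                                
                                                
                                                


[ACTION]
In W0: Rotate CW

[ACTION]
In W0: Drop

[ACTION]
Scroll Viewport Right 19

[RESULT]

  0       0  ┃    ┃          │               ┃  
  0       0  ┃    ┃          │Score:         ┃  
  0       0#C┃    ┃          │0              ┃  
  0       0  ┃    ┃          │               ┃  
  0       0  ┃    ┃          │               ┃  
  0       0  ┃    ┗━━━━━━━━━━━━━━━━━━━━━━━━━━┛  
  0       0  ┃                                  
  0       0  ┃                                  
  0       0  ┃                                  
  0       0  ┃                                  
  0       0  ┃                                  
━━━━━━━━━━━━━┛                                  
                                                
                                                
                                                
                                                
                                                


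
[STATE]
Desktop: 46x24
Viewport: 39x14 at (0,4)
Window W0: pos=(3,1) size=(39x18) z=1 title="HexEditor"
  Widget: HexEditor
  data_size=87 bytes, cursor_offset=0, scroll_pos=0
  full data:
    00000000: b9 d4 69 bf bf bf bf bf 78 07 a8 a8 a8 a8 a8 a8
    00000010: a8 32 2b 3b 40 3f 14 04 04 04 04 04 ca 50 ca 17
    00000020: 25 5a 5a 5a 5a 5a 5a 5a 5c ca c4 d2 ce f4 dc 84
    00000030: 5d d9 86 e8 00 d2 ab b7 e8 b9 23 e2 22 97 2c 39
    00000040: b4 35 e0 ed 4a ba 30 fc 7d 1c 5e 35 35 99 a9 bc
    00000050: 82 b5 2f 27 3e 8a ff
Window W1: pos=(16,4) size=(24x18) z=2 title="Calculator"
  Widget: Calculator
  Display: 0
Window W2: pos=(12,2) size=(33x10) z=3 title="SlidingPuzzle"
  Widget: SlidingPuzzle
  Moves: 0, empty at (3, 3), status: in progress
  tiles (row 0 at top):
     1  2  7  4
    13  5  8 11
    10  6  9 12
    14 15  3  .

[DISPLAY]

   ┃00000000┠──────────────────────────
   ┃00000010┃┌────┬────┬────┬────┐     
   ┃00000020┃│  1 │  2 │  7 │  4 │     
   ┃00000030┃├────┼────┼────┼────┤     
   ┃00000040┃│ 13 │  5 │  8 │ 11 │     
   ┃00000050┃├────┼────┼────┼────┤     
   ┃        ┃│ 10 │  6 │  9 │ 12 │     
   ┃        ┗━━━━━━━━━━━━━━━━━━━━━━━━━━
   ┃            ┃├───┼───┼───┼───┤     
   ┃            ┃│ 1 │ 2 │ 3 │ - │     
   ┃            ┃├───┼───┼───┼───┤     
   ┃            ┃│ 0 │ . │ = │ + │     
   ┃            ┃├───┼───┼───┼───┤     
   ┃            ┃│ C │ MC│ MR│ M+│     


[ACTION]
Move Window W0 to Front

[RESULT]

   ┃00000000  B9 d4 69 bf bf bf bf bf  
   ┃00000010  a8 32 2b 3b 40 3f 14 04  
   ┃00000020  25 5a 5a 5a 5a 5a 5a 5a  
   ┃00000030  5d d9 86 e8 00 d2 ab b7  
   ┃00000040  b4 35 e0 ed 4a ba 30 fc  
   ┃00000050  82 b5 2f 27 3e 8a ff     
   ┃                                   
   ┃                                   
   ┃                                   
   ┃                                   
   ┃                                   
   ┃                                   
   ┃                                   
   ┃                                   


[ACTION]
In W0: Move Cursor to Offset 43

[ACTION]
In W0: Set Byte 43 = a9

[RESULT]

   ┃00000000  b9 d4 69 bf bf bf bf bf  
   ┃00000010  a8 32 2b 3b 40 3f 14 04  
   ┃00000020  25 5a 5a 5a 5a 5a 5a 5a  
   ┃00000030  5d d9 86 e8 00 d2 ab b7  
   ┃00000040  b4 35 e0 ed 4a ba 30 fc  
   ┃00000050  82 b5 2f 27 3e 8a ff     
   ┃                                   
   ┃                                   
   ┃                                   
   ┃                                   
   ┃                                   
   ┃                                   
   ┃                                   
   ┃                                   


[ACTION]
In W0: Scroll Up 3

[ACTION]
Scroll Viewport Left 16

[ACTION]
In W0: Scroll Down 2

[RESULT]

   ┃00000020  25 5a 5a 5a 5a 5a 5a 5a  
   ┃00000030  5d d9 86 e8 00 d2 ab b7  
   ┃00000040  b4 35 e0 ed 4a ba 30 fc  
   ┃00000050  82 b5 2f 27 3e 8a ff     
   ┃                                   
   ┃                                   
   ┃                                   
   ┃                                   
   ┃                                   
   ┃                                   
   ┃                                   
   ┃                                   
   ┃                                   
   ┃                                   


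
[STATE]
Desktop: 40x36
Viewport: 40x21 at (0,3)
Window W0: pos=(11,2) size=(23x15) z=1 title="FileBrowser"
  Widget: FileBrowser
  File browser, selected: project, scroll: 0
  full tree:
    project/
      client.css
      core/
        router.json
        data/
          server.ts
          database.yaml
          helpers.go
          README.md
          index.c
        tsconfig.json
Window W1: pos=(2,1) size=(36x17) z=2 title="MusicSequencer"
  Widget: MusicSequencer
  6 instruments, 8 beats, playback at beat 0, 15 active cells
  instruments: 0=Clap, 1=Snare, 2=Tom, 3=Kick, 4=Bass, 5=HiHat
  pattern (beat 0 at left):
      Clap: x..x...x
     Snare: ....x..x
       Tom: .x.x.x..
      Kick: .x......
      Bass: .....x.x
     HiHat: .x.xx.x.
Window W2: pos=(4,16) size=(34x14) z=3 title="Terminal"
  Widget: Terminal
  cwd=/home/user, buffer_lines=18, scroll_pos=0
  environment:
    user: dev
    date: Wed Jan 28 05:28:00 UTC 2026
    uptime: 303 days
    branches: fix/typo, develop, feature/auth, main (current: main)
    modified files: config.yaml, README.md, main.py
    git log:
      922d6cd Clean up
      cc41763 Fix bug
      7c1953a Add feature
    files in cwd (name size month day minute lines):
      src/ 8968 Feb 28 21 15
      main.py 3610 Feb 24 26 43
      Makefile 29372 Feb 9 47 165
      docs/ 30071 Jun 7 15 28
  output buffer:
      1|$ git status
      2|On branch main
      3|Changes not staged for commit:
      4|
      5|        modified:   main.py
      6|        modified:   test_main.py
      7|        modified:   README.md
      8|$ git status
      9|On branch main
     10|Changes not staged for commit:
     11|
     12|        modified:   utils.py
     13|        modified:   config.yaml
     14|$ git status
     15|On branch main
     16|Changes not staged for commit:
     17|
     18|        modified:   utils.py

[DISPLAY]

  ┠──────────────────────────────────┨  
  ┃      ▼1234567                    ┃  
  ┃  Clap█··█···█                    ┃  
  ┃ Snare····█··█                    ┃  
  ┃   Tom·█·█·█··                    ┃  
  ┃  Kick·█······                    ┃  
  ┃  Bass·····█·█                    ┃  
  ┃ HiHat·█·██·█·                    ┃  
  ┃                                  ┃  
  ┃                                  ┃  
  ┃                                  ┃  
  ┃                                  ┃  
  ┃                                  ┃  
  ┃ ┏━━━━━━━━━━━━━━━━━━━━━━━━━━━━━━━━┓  
  ┗━┃ Terminal                       ┃  
    ┠────────────────────────────────┨  
    ┃$ git status                    ┃  
    ┃On branch main                  ┃  
    ┃Changes not staged for commit:  ┃  
    ┃                                ┃  
    ┃        modified:   main.py     ┃  


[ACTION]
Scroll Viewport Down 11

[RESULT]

  ┃                                  ┃  
  ┃                                  ┃  
  ┃ ┏━━━━━━━━━━━━━━━━━━━━━━━━━━━━━━━━┓  
  ┗━┃ Terminal                       ┃  
    ┠────────────────────────────────┨  
    ┃$ git status                    ┃  
    ┃On branch main                  ┃  
    ┃Changes not staged for commit:  ┃  
    ┃                                ┃  
    ┃        modified:   main.py     ┃  
    ┃        modified:   test_main.py┃  
    ┃        modified:   README.md   ┃  
    ┃$ git status                    ┃  
    ┃On branch main                  ┃  
    ┃Changes not staged for commit:  ┃  
    ┗━━━━━━━━━━━━━━━━━━━━━━━━━━━━━━━━┛  
                                        
                                        
                                        
                                        
                                        


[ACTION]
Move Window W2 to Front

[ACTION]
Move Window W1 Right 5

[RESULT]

    ┃                                  ┃
    ┃                                  ┃
    ┏━━━━━━━━━━━━━━━━━━━━━━━━━━━━━━━━┓ ┃
    ┃ Terminal                       ┃━┛
    ┠────────────────────────────────┨  
    ┃$ git status                    ┃  
    ┃On branch main                  ┃  
    ┃Changes not staged for commit:  ┃  
    ┃                                ┃  
    ┃        modified:   main.py     ┃  
    ┃        modified:   test_main.py┃  
    ┃        modified:   README.md   ┃  
    ┃$ git status                    ┃  
    ┃On branch main                  ┃  
    ┃Changes not staged for commit:  ┃  
    ┗━━━━━━━━━━━━━━━━━━━━━━━━━━━━━━━━┛  
                                        
                                        
                                        
                                        
                                        


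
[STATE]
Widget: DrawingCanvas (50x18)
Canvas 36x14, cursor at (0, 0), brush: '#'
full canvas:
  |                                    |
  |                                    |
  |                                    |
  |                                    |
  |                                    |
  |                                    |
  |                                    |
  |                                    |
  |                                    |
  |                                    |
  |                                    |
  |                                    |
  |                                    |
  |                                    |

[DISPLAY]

+                                                 
                                                  
                                                  
                                                  
                                                  
                                                  
                                                  
                                                  
                                                  
                                                  
                                                  
                                                  
                                                  
                                                  
                                                  
                                                  
                                                  
                                                  


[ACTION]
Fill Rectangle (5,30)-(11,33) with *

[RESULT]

+                                                 
                                                  
                                                  
                                                  
                                                  
                              ****                
                              ****                
                              ****                
                              ****                
                              ****                
                              ****                
                              ****                
                                                  
                                                  
                                                  
                                                  
                                                  
                                                  


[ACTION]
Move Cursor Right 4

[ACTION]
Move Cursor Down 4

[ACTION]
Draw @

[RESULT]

                                                  
                                                  
                                                  
                                                  
    @                                             
                              ****                
                              ****                
                              ****                
                              ****                
                              ****                
                              ****                
                              ****                
                                                  
                                                  
                                                  
                                                  
                                                  
                                                  


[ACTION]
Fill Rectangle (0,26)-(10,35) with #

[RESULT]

                          ##########              
                          ##########              
                          ##########              
                          ##########              
    @                     ##########              
                          ##########              
                          ##########              
                          ##########              
                          ##########              
                          ##########              
                          ##########              
                              ****                
                                                  
                                                  
                                                  
                                                  
                                                  
                                                  


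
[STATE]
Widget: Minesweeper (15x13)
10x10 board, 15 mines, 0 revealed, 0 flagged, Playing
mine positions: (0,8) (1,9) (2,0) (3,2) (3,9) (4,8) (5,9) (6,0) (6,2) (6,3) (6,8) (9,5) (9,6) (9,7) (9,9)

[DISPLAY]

■■■■■■■■■■     
■■■■■■■■■■     
■■■■■■■■■■     
■■■■■■■■■■     
■■■■■■■■■■     
■■■■■■■■■■     
■■■■■■■■■■     
■■■■■■■■■■     
■■■■■■■■■■     
■■■■■■■■■■     
               
               
               


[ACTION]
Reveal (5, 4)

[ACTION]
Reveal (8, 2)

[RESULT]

■■■■■■■■■■     
■■■■■■■■■■     
■■■■■■■■■■     
■■■■■■■■■■     
■■■■■■■■■■     
■■■■1■■■■■     
■■■■■■■■■■     
12221■■■■■     
    1■■■■■     
    1■■■■■     
               
               
               


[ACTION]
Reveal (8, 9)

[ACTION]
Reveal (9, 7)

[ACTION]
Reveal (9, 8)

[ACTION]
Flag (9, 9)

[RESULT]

■■■■■■■■✹■     
■■■■■■■■■✹     
✹■■■■■■■■■     
■■✹■■■■■■✹     
■■■■■■■■✹■     
■■■■1■■■■✹     
✹■✹✹■■■■✹■     
12221■■■■■     
    1■■■■1     
    1✹✹✹■✹     
               
               
               


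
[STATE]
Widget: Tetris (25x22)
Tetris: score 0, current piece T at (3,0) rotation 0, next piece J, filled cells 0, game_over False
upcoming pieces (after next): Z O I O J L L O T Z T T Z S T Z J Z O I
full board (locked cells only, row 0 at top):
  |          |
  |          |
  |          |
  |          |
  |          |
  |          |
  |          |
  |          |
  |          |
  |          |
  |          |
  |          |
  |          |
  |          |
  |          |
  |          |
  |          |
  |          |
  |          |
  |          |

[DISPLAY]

    ▒     │Next:         
   ▒▒▒    │█             
          │███           
          │              
          │              
          │              
          │Score:        
          │0             
          │              
          │              
          │              
          │              
          │              
          │              
          │              
          │              
          │              
          │              
          │              
          │              
          │              
          │              


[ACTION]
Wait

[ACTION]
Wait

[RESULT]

          │Next:         
          │█             
    ▒     │███           
   ▒▒▒    │              
          │              
          │              
          │Score:        
          │0             
          │              
          │              
          │              
          │              
          │              
          │              
          │              
          │              
          │              
          │              
          │              
          │              
          │              
          │              


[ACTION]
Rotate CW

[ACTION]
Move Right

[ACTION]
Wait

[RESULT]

          │Next:         
          │█             
          │███           
    ▒     │              
    ▒▒    │              
    ▒     │              
          │Score:        
          │0             
          │              
          │              
          │              
          │              
          │              
          │              
          │              
          │              
          │              
          │              
          │              
          │              
          │              
          │              


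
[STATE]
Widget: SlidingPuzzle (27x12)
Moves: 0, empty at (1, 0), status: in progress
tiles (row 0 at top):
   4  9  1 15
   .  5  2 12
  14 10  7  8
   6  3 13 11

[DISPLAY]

┌────┬────┬────┬────┐      
│  4 │  9 │  1 │ 15 │      
├────┼────┼────┼────┤      
│    │  5 │  2 │ 12 │      
├────┼────┼────┼────┤      
│ 14 │ 10 │  7 │  8 │      
├────┼────┼────┼────┤      
│  6 │  3 │ 13 │ 11 │      
└────┴────┴────┴────┘      
Moves: 0                   
                           
                           


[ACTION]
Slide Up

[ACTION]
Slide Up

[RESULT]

┌────┬────┬────┬────┐      
│  4 │  9 │  1 │ 15 │      
├────┼────┼────┼────┤      
│ 14 │  5 │  2 │ 12 │      
├────┼────┼────┼────┤      
│  6 │ 10 │  7 │  8 │      
├────┼────┼────┼────┤      
│    │  3 │ 13 │ 11 │      
└────┴────┴────┴────┘      
Moves: 2                   
                           
                           


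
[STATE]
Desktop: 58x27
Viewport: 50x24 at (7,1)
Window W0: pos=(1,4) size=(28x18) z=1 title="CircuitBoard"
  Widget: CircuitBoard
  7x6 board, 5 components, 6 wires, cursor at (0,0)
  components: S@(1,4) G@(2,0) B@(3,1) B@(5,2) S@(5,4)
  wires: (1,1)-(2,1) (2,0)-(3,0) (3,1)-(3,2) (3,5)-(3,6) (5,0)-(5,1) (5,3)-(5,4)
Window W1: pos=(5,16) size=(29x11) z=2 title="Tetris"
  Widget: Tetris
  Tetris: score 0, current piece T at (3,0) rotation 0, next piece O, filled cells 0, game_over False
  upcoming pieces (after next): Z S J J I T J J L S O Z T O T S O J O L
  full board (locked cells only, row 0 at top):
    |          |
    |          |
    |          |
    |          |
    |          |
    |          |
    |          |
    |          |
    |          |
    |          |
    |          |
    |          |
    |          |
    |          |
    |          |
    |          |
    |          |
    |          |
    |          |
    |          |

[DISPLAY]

                                                  
                                                  
                                                  
━━━━━━━━━━━━━━━━━━━━━┓                            
uitBoard             ┃                            
─────────────────────┨                            
1 2 3 4 5 6          ┃                            
]                    ┃                            
                     ┃                            
   ·           S     ┃                            
   │                 ┃                            
   ·                 ┃                            
                     ┃                            
   B ─ ·           · ┃                            
                     ┃                            
━━━━━━━━━━━━━━━━━━━━━━━━━━┓                       
Tetris                    ┃                       
──────────────────────────┨                       
         │Next:           ┃                       
         │▓▓              ┃                       
         │▓▓              ┃                       
         │                ┃                       
         │                ┃                       
         │                ┃                       


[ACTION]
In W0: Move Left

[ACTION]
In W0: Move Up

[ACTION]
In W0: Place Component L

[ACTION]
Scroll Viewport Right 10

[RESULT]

                                                  
                                                  
                                                  
━━━━━━━━━━━━━━━━━━━━┓                             
itBoard             ┃                             
────────────────────┨                             
 2 3 4 5 6          ┃                             
                    ┃                             
                    ┃                             
  ·           S     ┃                             
  │                 ┃                             
  ·                 ┃                             
                    ┃                             
  B ─ ·           · ┃                             
                    ┃                             
━━━━━━━━━━━━━━━━━━━━━━━━━┓                        
etris                    ┃                        
─────────────────────────┨                        
        │Next:           ┃                        
        │▓▓              ┃                        
        │▓▓              ┃                        
        │                ┃                        
        │                ┃                        
        │                ┃                        


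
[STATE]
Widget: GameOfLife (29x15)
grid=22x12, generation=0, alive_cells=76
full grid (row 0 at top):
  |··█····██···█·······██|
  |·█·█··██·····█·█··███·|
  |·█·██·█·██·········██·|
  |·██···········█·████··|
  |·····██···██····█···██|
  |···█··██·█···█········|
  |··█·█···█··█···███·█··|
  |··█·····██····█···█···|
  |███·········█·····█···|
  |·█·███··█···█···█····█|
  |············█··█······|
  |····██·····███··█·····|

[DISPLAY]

Gen: 0                       
··█····██···█·······██       
·█·█··██·····█·█··███·       
·█·██·█·██·········██·       
·██···········█·████··       
·····██···██····█···██       
···█··██·█···█········       
··█·█···█··█···███·█··       
··█·····██····█···█···       
███·········█·····█···       
·█·███··█···█···█····█       
············█··█······       
····██·····███··█·····       
                             
                             


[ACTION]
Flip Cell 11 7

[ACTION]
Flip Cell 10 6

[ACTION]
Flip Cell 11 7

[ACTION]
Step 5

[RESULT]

Gen: 5                       
········█·············       
·······█·█············       
·······██·█·········█·       
·······██··········█··       
·······██·█········█·█       
██·██··█··██········█·       
··············██······       
···█···········█······       
█··█········█····█····       
········███·█·█·······       
····███······███······       
······················       
                             
                             


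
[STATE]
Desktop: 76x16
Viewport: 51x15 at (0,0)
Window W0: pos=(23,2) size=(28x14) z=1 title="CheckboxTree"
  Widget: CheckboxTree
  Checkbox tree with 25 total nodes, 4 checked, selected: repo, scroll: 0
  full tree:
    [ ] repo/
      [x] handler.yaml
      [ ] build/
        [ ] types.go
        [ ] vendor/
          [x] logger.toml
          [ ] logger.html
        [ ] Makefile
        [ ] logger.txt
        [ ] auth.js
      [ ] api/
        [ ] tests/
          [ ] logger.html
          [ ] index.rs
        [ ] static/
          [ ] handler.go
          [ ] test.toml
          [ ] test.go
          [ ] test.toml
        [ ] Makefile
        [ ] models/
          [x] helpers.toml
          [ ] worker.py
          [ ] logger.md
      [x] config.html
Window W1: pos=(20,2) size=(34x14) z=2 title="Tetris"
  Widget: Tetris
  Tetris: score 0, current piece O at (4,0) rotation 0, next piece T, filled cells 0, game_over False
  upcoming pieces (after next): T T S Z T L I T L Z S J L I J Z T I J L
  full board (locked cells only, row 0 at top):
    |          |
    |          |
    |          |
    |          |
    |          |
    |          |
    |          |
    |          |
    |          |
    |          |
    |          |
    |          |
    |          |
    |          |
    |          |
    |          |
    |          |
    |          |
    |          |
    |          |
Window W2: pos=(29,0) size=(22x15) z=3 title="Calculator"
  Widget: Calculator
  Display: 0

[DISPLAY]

                             ┏━━━━━━━━━━━━━━━━━━━━┓
                             ┃ Calculator         ┃
                    ┏━━━━━━━━┠────────────────────┨
                    ┃ Tetris ┃                   0┃
                    ┠────────┃┌───┬───┬───┬───┐   ┃
                    ┃        ┃│ 7 │ 8 │ 9 │ ÷ │   ┃
                    ┃        ┃├───┼───┼───┼───┤   ┃
                    ┃        ┃│ 4 │ 5 │ 6 │ × │   ┃
                    ┃        ┃├───┼───┼───┼───┤   ┃
                    ┃        ┃│ 1 │ 2 │ 3 │ - │   ┃
                    ┃        ┃├───┼───┼───┼───┤   ┃
                    ┃        ┃│ 0 │ . │ = │ + │   ┃
                    ┃        ┃├───┼───┼───┼───┤   ┃
                    ┃        ┃│ C │ MC│ MR│ M+│   ┃
                    ┃        ┗━━━━━━━━━━━━━━━━━━━━┛


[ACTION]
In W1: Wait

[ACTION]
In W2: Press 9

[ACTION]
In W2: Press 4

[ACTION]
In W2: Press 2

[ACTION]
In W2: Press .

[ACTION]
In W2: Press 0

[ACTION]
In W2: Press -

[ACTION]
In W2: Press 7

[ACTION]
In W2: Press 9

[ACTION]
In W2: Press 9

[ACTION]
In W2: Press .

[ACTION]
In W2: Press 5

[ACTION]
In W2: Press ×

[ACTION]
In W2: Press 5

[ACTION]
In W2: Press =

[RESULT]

                             ┏━━━━━━━━━━━━━━━━━━━━┓
                             ┃ Calculator         ┃
                    ┏━━━━━━━━┠────────────────────┨
                    ┃ Tetris ┃               712.5┃
                    ┠────────┃┌───┬───┬───┬───┐   ┃
                    ┃        ┃│ 7 │ 8 │ 9 │ ÷ │   ┃
                    ┃        ┃├───┼───┼───┼───┤   ┃
                    ┃        ┃│ 4 │ 5 │ 6 │ × │   ┃
                    ┃        ┃├───┼───┼───┼───┤   ┃
                    ┃        ┃│ 1 │ 2 │ 3 │ - │   ┃
                    ┃        ┃├───┼───┼───┼───┤   ┃
                    ┃        ┃│ 0 │ . │ = │ + │   ┃
                    ┃        ┃├───┼───┼───┼───┤   ┃
                    ┃        ┃│ C │ MC│ MR│ M+│   ┃
                    ┃        ┗━━━━━━━━━━━━━━━━━━━━┛


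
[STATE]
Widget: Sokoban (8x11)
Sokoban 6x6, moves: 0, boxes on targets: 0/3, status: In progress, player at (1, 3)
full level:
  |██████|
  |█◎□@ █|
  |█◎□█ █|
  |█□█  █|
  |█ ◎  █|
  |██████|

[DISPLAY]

██████  
█◎□@ █  
█◎□█ █  
█□█  █  
█ ◎  █  
██████  
Moves: 0
        
        
        
        


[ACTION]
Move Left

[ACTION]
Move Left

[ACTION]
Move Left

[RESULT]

██████  
█■@  █  
█◎□█ █  
█□█  █  
█ ◎  █  
██████  
Moves: 1
        
        
        
        


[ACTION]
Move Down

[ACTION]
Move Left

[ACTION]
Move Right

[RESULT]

██████  
█■ @ █  
█◎□█ █  
█□█  █  
█ ◎  █  
██████  
Moves: 2
        
        
        
        


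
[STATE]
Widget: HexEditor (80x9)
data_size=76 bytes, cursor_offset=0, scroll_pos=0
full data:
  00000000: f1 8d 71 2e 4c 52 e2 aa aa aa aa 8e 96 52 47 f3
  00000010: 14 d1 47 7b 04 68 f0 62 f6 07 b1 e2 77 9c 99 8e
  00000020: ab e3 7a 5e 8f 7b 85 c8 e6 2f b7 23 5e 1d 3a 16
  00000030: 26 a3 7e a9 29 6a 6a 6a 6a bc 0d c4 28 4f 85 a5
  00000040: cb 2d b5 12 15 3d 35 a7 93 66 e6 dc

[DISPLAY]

00000000  F1 8d 71 2e 4c 52 e2 aa  aa aa aa 8e 96 52 47 f3  |..q.LR.......RG.|  
00000010  14 d1 47 7b 04 68 f0 62  f6 07 b1 e2 77 9c 99 8e  |..G{.h.b....w...|  
00000020  ab e3 7a 5e 8f 7b 85 c8  e6 2f b7 23 5e 1d 3a 16  |..z^.{.../.#^.:.|  
00000030  26 a3 7e a9 29 6a 6a 6a  6a bc 0d c4 28 4f 85 a5  |&.~.)jjjj...(O..|  
00000040  cb 2d b5 12 15 3d 35 a7  93 66 e6 dc              |.-...=5..f..    |  
                                                                                
                                                                                
                                                                                
                                                                                


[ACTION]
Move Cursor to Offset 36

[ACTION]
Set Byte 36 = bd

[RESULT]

00000000  f1 8d 71 2e 4c 52 e2 aa  aa aa aa 8e 96 52 47 f3  |..q.LR.......RG.|  
00000010  14 d1 47 7b 04 68 f0 62  f6 07 b1 e2 77 9c 99 8e  |..G{.h.b....w...|  
00000020  ab e3 7a 5e BD 7b 85 c8  e6 2f b7 23 5e 1d 3a 16  |..z^.{.../.#^.:.|  
00000030  26 a3 7e a9 29 6a 6a 6a  6a bc 0d c4 28 4f 85 a5  |&.~.)jjjj...(O..|  
00000040  cb 2d b5 12 15 3d 35 a7  93 66 e6 dc              |.-...=5..f..    |  
                                                                                
                                                                                
                                                                                
                                                                                


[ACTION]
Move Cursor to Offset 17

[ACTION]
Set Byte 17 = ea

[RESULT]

00000000  f1 8d 71 2e 4c 52 e2 aa  aa aa aa 8e 96 52 47 f3  |..q.LR.......RG.|  
00000010  14 EA 47 7b 04 68 f0 62  f6 07 b1 e2 77 9c 99 8e  |..G{.h.b....w...|  
00000020  ab e3 7a 5e bd 7b 85 c8  e6 2f b7 23 5e 1d 3a 16  |..z^.{.../.#^.:.|  
00000030  26 a3 7e a9 29 6a 6a 6a  6a bc 0d c4 28 4f 85 a5  |&.~.)jjjj...(O..|  
00000040  cb 2d b5 12 15 3d 35 a7  93 66 e6 dc              |.-...=5..f..    |  
                                                                                
                                                                                
                                                                                
                                                                                


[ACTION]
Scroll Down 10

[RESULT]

00000040  cb 2d b5 12 15 3d 35 a7  93 66 e6 dc              |.-...=5..f..    |  
                                                                                
                                                                                
                                                                                
                                                                                
                                                                                
                                                                                
                                                                                
                                                                                


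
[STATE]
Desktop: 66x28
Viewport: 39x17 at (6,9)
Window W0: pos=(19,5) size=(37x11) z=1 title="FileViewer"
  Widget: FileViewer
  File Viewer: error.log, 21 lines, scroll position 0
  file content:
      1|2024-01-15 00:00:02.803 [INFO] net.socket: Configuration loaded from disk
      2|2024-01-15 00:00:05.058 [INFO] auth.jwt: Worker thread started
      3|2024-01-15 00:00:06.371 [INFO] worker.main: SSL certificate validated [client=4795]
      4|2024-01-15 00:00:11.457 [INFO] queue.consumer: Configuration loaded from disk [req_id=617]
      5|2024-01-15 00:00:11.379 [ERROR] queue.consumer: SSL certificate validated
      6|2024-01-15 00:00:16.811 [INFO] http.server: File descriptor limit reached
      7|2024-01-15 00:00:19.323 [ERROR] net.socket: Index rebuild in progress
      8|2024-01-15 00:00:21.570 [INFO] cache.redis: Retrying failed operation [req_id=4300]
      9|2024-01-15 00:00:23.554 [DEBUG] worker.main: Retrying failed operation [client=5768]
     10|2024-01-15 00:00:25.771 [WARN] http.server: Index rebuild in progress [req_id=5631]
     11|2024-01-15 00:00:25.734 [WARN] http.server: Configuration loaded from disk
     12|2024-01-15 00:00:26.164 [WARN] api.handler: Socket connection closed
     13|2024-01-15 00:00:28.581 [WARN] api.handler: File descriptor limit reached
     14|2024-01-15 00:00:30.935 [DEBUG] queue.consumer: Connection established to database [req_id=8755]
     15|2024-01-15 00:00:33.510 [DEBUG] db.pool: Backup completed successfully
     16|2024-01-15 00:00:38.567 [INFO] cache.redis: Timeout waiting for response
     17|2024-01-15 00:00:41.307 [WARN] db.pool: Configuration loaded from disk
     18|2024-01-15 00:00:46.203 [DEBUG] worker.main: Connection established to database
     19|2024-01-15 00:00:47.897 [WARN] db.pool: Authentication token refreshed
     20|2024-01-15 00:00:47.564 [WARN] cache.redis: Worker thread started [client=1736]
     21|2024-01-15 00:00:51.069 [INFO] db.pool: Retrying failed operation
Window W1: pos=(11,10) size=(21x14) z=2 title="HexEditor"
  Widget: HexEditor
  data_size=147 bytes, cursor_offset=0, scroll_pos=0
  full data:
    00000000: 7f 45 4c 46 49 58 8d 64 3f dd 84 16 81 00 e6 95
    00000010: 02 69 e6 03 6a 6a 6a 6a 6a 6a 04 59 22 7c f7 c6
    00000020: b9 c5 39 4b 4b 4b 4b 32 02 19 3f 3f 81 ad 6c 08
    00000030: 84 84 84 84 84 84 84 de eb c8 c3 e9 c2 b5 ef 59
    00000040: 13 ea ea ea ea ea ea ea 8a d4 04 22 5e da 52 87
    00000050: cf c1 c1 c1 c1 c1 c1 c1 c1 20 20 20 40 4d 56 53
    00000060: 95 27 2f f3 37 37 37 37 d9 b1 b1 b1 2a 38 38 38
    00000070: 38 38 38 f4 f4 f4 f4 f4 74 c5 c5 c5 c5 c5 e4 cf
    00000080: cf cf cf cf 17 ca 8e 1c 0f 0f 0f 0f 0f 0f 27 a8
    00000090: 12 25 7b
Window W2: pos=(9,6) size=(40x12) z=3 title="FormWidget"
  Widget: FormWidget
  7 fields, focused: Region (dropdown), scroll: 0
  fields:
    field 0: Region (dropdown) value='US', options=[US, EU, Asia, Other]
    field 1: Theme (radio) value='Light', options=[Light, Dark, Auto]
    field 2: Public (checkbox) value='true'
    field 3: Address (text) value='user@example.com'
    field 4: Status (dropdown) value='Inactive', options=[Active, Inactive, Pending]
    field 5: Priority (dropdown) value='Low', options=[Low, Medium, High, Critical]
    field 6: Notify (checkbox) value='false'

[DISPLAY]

   ┃> Region:     [US                  
   ┃  Theme:      (●) Light  ( ) Dark  
   ┃  Public:     [x]                  
   ┃  Address:    [user@example.com    
   ┃  Status:     [Inactive            
   ┃  Priority:   [Low                 
   ┃  Notify:     [ ]                  
   ┃                                   
   ┗━━━━━━━━━━━━━━━━━━━━━━━━━━━━━━━━━━━
     ┃00000050  cf c1 c1 ┃             
     ┃00000060  95 27 2f ┃             
     ┃00000070  38 38 38 ┃             
     ┃00000080  cf cf cf ┃             
     ┃00000090  12 25 7b ┃             
     ┗━━━━━━━━━━━━━━━━━━━┛             
                                       
                                       


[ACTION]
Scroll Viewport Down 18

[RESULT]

   ┃  Public:     [x]                  
   ┃  Address:    [user@example.com    
   ┃  Status:     [Inactive            
   ┃  Priority:   [Low                 
   ┃  Notify:     [ ]                  
   ┃                                   
   ┗━━━━━━━━━━━━━━━━━━━━━━━━━━━━━━━━━━━
     ┃00000050  cf c1 c1 ┃             
     ┃00000060  95 27 2f ┃             
     ┃00000070  38 38 38 ┃             
     ┃00000080  cf cf cf ┃             
     ┃00000090  12 25 7b ┃             
     ┗━━━━━━━━━━━━━━━━━━━┛             
                                       
                                       
                                       
                                       


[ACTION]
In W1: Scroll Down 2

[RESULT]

   ┃  Public:     [x]                  
   ┃  Address:    [user@example.com    
   ┃  Status:     [Inactive            
   ┃  Priority:   [Low                 
   ┃  Notify:     [ ]                  
   ┃                                   
   ┗━━━━━━━━━━━━━━━━━━━━━━━━━━━━━━━━━━━
     ┃00000070  38 38 38 ┃             
     ┃00000080  cf cf cf ┃             
     ┃00000090  12 25 7b ┃             
     ┃                   ┃             
     ┃                   ┃             
     ┗━━━━━━━━━━━━━━━━━━━┛             
                                       
                                       
                                       
                                       


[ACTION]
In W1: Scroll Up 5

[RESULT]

   ┃  Public:     [x]                  
   ┃  Address:    [user@example.com    
   ┃  Status:     [Inactive            
   ┃  Priority:   [Low                 
   ┃  Notify:     [ ]                  
   ┃                                   
   ┗━━━━━━━━━━━━━━━━━━━━━━━━━━━━━━━━━━━
     ┃00000050  cf c1 c1 ┃             
     ┃00000060  95 27 2f ┃             
     ┃00000070  38 38 38 ┃             
     ┃00000080  cf cf cf ┃             
     ┃00000090  12 25 7b ┃             
     ┗━━━━━━━━━━━━━━━━━━━┛             
                                       
                                       
                                       
                                       


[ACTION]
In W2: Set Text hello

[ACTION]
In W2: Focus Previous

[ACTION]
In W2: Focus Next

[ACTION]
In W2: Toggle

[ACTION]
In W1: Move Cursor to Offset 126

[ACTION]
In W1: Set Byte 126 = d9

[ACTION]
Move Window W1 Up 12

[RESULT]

   ┃  Public:     [x]                  
   ┃  Address:    [user@example.com    
   ┃  Status:     [Inactive            
   ┃  Priority:   [Low                 
   ┃  Notify:     [ ]                  
   ┃                                   
   ┗━━━━━━━━━━━━━━━━━━━━━━━━━━━━━━━━━━━
                                       
                                       
                                       
                                       
                                       
                                       
                                       
                                       
                                       
                                       
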